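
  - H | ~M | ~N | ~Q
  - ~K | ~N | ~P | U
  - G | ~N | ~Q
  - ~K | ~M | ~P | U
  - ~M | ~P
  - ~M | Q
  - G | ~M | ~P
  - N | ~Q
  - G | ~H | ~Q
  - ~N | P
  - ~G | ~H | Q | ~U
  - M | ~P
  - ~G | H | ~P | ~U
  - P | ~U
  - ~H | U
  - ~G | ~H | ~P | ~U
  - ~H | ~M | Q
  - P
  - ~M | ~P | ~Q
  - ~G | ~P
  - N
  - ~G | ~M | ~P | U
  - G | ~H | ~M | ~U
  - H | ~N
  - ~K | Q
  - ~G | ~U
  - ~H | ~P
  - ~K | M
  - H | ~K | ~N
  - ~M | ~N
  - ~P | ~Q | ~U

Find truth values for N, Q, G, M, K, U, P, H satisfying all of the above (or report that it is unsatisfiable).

The formula is unsatisfiable.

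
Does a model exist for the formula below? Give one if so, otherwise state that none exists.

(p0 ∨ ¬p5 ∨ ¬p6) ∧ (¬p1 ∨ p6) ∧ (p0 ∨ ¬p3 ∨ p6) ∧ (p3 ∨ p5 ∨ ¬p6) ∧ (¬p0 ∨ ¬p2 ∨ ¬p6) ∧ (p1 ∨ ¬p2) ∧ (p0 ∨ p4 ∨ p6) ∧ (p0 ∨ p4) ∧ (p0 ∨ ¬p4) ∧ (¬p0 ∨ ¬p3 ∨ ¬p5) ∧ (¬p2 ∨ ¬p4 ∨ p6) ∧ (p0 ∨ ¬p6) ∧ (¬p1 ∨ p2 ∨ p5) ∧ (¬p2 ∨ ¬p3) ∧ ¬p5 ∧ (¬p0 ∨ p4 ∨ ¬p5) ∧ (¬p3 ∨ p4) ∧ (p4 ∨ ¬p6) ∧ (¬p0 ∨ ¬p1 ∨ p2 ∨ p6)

p0: True; p1: False; p2: False; p3: True; p4: True; p5: False; p6: False

Unit clause (¬p5) forces p5 = False.
Set p0 = True.
Try p1 = True:
  (¬p1 ∨ p6) forces p6 = True.
  (p3 ∨ p5 ∨ ¬p6) forces p3 = True.
  (¬p0 ∨ ¬p2 ∨ ¬p6) forces p2 = False.
  clause (¬p1 ∨ p2 ∨ p5) is falsified — backtrack.
So p1 = False.
  then (p1 ∨ ¬p2) forces p2 = False.
Set p3 = True.
  then (¬p3 ∨ p4) forces p4 = True.
Set p6 = False.
All clauses satisfied.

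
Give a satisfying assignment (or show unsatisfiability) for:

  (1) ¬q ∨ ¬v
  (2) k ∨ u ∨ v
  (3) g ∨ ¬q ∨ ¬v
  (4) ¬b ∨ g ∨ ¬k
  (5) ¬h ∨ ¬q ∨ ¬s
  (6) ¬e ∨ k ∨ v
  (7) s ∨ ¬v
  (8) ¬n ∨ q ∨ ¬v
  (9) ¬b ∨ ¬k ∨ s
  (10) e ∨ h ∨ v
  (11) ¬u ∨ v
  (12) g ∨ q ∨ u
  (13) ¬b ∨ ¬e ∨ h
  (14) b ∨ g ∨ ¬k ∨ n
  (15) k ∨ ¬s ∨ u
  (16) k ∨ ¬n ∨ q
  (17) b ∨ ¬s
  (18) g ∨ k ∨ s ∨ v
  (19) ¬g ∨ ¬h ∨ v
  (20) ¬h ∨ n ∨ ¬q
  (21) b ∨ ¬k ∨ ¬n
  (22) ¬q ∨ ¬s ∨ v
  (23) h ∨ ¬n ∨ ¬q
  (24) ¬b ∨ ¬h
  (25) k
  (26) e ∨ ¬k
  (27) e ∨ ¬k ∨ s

b=F, e=T, n=F, k=T, g=T, s=F, u=F, v=F, h=F, q=T

Unit clause (k) forces k = True.
In (e ∨ ¬k) only e is left, so e = True.
Try b = True:
  (¬b ∨ g ∨ ¬k) forces g = True.
  (¬b ∨ ¬k ∨ s) forces s = True.
  (¬b ∨ ¬e ∨ h) forces h = True.
  clause (¬b ∨ ¬h) is falsified — backtrack.
So b = False.
  then (b ∨ ¬s) forces s = False.
  then (b ∨ ¬k ∨ ¬n) forces n = False.
  then (s ∨ ¬v) forces v = False.
  then (¬u ∨ v) forces u = False.
  then (b ∨ g ∨ ¬k ∨ n) forces g = True.
  then (¬g ∨ ¬h ∨ v) forces h = False.
Set q = True.
All clauses satisfied.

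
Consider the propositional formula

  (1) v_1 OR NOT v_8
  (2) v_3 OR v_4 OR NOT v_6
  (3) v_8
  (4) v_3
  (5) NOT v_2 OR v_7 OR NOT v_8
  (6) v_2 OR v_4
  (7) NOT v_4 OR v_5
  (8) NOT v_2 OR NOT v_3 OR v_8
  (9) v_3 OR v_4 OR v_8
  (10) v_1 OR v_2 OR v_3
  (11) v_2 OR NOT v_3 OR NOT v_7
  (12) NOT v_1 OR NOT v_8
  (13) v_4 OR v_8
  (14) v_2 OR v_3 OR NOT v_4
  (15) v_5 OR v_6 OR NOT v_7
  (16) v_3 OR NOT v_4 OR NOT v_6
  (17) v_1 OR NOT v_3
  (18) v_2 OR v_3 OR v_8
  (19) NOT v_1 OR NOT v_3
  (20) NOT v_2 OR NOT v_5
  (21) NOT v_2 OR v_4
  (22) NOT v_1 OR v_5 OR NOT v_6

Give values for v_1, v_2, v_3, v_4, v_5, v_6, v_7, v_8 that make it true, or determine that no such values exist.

No satisfying assignment exists.

Case v_8 = True:
  (v_1 OR NOT v_8) forces v_1 = True.
  Clause (NOT v_1 OR NOT v_8) is falsified — contradiction.
Case v_8 = False:
  Clause (v_8) is falsified — contradiction.
Both cases fail, so the formula is unsatisfiable.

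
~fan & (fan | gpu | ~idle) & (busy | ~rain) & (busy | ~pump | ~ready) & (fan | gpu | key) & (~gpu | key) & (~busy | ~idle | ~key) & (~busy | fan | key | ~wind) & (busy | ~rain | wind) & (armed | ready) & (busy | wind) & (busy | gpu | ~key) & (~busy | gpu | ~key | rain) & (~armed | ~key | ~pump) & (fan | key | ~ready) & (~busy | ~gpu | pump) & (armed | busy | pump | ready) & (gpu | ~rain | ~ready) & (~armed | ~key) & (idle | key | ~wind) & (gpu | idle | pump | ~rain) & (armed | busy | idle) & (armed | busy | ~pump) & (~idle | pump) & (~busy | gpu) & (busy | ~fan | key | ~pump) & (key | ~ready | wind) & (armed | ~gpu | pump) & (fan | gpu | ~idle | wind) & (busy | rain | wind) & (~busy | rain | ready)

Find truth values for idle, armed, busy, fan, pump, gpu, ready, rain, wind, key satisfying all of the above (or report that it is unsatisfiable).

Unit clause (~fan) forces fan = False.
Set idle = False.
Try armed = True:
  (~armed | ~key) forces key = False.
  (fan | gpu | key) forces gpu = True.
  clause (~gpu | key) is falsified — backtrack.
So armed = False.
  then (armed | ready) forces ready = True.
  then (fan | key | ~ready) forces key = True.
  then (armed | busy | idle) forces busy = True.
  then (~busy | gpu) forces gpu = True.
  then (armed | ~gpu | pump) forces pump = True.
Set rain = True.
Set wind = False.
All clauses satisfied.

idle: False, armed: False, busy: True, fan: False, pump: True, gpu: True, ready: True, rain: True, wind: False, key: True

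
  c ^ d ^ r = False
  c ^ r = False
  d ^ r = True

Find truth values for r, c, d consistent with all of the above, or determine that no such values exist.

r: True; c: True; d: False

c ^ d ^ r = T ^ F ^ T = False ✓
c ^ r = T ^ T = False ✓
d ^ r = F ^ T = True ✓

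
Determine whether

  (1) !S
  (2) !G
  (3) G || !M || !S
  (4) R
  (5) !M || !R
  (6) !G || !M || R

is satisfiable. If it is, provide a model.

Unit clause (!S) forces S = False.
Unit clause (!G) forces G = False.
Unit clause (R) forces R = True.
In (!M || !R) only !M is left, so M = False.
All clauses satisfied.

G: False, R: True, S: False, M: False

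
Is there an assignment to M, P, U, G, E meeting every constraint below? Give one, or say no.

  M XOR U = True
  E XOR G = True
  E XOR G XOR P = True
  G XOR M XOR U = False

M = True, P = False, U = False, G = True, E = False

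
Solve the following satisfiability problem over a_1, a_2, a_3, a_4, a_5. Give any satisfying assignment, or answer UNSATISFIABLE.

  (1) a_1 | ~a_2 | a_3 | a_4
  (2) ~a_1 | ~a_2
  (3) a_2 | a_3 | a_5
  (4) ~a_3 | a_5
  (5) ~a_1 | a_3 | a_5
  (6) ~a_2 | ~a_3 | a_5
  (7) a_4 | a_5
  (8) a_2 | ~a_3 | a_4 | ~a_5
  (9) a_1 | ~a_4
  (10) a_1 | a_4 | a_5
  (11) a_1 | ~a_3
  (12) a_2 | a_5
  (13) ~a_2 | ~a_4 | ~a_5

a_1=T, a_2=F, a_3=F, a_4=T, a_5=T

Set a_1 = True.
  then (~a_1 | ~a_2) forces a_2 = False.
  then (a_2 | a_5) forces a_5 = True.
Set a_3 = False.
Set a_4 = True.
All clauses satisfied.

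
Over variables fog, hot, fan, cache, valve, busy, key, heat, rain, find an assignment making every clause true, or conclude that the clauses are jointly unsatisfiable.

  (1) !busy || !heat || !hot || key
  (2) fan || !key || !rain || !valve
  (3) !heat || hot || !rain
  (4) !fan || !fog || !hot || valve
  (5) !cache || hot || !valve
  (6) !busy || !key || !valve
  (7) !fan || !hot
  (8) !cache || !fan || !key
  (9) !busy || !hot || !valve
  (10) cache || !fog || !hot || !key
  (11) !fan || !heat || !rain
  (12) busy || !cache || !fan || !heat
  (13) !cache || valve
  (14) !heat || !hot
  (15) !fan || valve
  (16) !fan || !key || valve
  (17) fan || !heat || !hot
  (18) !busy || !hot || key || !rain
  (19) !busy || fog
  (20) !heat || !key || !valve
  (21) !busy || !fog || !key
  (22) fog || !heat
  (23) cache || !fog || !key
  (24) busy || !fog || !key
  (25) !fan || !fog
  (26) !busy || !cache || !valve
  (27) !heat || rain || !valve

fog = False; hot = False; fan = False; cache = False; valve = False; busy = False; key = False; heat = False; rain = True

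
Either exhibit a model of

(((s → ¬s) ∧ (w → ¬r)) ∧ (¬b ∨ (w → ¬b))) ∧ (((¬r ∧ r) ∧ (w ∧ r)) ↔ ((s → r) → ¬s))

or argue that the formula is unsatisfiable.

Case s = True: the conjunct s → ¬s becomes True → ¬True = False.
Case s = False: the formula simplifies to ((w → ¬r) ∧ (¬b ∨ (w → ¬b))) ∧ ((¬r ∧ r) ∧ (w ∧ r)).
  r = True: the conjunct ¬r is False.
  r = False: the conjunct r is False.
Both cases fail — unsatisfiable.

The formula is unsatisfiable.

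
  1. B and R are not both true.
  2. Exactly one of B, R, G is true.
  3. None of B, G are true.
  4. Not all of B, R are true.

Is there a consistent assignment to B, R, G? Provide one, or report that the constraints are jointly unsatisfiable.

B = False; R = True; G = False

  (1) B=F, R=T — not both ✓
  (2) {B, R, G}: 1 true — exactly one ✓
  (3) {B, G}: 0 true — none ✓
  (4) {B, R}: 1/2 true — not all ✓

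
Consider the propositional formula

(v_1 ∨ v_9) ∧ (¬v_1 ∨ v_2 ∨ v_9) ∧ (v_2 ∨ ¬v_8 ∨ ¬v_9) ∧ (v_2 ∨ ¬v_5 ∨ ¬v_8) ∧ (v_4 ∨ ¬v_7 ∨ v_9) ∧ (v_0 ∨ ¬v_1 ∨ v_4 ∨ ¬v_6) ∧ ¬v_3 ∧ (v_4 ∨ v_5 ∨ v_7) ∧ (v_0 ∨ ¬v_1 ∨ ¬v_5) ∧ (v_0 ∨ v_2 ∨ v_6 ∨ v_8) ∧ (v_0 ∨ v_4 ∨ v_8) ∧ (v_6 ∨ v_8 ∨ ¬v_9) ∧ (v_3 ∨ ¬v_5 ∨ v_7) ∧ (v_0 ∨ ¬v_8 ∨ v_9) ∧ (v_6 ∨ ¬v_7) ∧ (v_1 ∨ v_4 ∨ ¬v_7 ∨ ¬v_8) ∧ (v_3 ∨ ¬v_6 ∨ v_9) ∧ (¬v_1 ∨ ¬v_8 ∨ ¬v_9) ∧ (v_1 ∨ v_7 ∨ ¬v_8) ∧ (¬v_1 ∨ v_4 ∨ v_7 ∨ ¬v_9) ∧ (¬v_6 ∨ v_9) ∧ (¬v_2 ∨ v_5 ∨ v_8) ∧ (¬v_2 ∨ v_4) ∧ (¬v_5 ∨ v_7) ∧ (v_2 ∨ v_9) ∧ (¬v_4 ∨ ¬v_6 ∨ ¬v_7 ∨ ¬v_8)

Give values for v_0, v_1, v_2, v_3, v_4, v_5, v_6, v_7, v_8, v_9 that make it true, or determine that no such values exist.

v_0 = True; v_1 = False; v_2 = False; v_3 = False; v_4 = True; v_5 = False; v_6 = True; v_7 = False; v_8 = False; v_9 = True

Unit clause (¬v_3) forces v_3 = False.
Set v_0 = True.
Set v_1 = False.
  then (v_1 ∨ v_9) forces v_9 = True.
Set v_2 = False.
  then (v_2 ∨ ¬v_8 ∨ ¬v_9) forces v_8 = False.
  then (v_6 ∨ v_8 ∨ ¬v_9) forces v_6 = True.
Set v_4 = True.
Set v_5 = False.
Set v_7 = False.
All clauses satisfied.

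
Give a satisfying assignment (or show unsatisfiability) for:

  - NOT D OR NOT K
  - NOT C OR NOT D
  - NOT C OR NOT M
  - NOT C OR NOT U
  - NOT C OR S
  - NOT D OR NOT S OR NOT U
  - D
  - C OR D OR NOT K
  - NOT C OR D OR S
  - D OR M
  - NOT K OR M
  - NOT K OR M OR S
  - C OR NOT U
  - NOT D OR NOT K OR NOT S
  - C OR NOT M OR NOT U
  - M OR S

Unit clause (D) forces D = True.
In (NOT D OR NOT K) only NOT K is left, so K = False.
In (NOT C OR NOT D) only NOT C is left, so C = False.
In (C OR NOT U) only NOT U is left, so U = False.
Set S = True.
Set M = False.
All clauses satisfied.

U = False, C = False, S = True, K = False, D = True, M = False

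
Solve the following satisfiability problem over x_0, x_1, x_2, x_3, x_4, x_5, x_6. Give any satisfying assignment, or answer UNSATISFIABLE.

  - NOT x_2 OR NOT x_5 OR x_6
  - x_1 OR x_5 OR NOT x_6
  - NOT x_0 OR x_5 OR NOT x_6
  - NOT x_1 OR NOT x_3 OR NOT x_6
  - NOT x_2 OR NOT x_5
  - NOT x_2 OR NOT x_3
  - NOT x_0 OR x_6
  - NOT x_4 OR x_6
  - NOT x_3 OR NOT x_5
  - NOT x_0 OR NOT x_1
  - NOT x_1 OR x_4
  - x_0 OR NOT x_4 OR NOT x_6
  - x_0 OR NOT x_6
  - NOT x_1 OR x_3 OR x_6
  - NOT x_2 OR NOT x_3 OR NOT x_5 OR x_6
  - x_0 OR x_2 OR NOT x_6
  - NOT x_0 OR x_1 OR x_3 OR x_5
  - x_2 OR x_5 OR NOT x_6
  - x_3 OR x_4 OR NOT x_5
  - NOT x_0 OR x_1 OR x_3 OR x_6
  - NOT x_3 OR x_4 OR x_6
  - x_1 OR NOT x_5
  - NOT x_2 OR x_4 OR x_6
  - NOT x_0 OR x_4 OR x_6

Set x_0 = False.
  then (x_0 OR NOT x_6) forces x_6 = False.
  then (NOT x_4 OR x_6) forces x_4 = False.
  then (NOT x_1 OR x_4) forces x_1 = False.
  then (NOT x_3 OR x_4 OR x_6) forces x_3 = False.
  then (x_1 OR NOT x_5) forces x_5 = False.
  then (NOT x_2 OR x_4 OR x_6) forces x_2 = False.
All clauses satisfied.

x_0 = False, x_1 = False, x_2 = False, x_3 = False, x_4 = False, x_5 = False, x_6 = False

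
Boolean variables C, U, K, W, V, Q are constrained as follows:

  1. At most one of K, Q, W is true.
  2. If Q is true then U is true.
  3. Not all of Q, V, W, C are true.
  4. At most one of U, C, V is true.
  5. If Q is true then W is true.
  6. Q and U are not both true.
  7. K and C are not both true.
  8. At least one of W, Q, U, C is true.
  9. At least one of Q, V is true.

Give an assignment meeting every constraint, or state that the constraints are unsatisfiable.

C: False, U: False, K: False, W: True, V: True, Q: False

  (1) {K, Q, W}: 1 true — at most one ✓
  (2) Q=F ⇒ U: vacuous ✓
  (3) {Q, V, W, C}: 2/4 true — not all ✓
  (4) {U, C, V}: 1 true — at most one ✓
  (5) Q=F ⇒ W: vacuous ✓
  (6) Q=F, U=F — not both ✓
  (7) K=F, C=F — not both ✓
  (8) {W, Q, U, C}: 1 true — at least one ✓
  (9) {Q, V}: 1 true — at least one ✓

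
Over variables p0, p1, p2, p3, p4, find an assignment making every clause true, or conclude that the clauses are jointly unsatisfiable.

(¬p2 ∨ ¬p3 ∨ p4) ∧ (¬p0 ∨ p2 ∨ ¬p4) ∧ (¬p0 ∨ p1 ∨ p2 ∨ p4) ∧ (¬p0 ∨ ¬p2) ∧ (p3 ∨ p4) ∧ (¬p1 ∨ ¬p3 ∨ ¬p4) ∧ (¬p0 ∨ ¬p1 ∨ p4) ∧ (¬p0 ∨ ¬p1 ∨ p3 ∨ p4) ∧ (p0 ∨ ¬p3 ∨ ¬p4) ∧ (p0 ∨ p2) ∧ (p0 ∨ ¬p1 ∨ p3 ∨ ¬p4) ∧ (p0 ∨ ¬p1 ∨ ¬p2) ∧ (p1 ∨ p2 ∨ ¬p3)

Set p0 = False.
  then (p0 ∨ p2) forces p2 = True.
  then (p0 ∨ ¬p1 ∨ ¬p2) forces p1 = False.
Set p3 = False.
  then (p3 ∨ p4) forces p4 = True.
All clauses satisfied.

p0=F, p1=F, p2=T, p3=F, p4=T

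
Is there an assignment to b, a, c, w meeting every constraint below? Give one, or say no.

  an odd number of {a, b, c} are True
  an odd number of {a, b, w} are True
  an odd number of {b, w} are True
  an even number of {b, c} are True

Adding constraints 1, 2, 3, 4 mod 2: every variable appears an even number of times on the left, so the left side is 0.
But the right sides sum to 1 (mod 2). 0 ≠ 1 — the system is inconsistent.

Unsatisfiable — no assignment works.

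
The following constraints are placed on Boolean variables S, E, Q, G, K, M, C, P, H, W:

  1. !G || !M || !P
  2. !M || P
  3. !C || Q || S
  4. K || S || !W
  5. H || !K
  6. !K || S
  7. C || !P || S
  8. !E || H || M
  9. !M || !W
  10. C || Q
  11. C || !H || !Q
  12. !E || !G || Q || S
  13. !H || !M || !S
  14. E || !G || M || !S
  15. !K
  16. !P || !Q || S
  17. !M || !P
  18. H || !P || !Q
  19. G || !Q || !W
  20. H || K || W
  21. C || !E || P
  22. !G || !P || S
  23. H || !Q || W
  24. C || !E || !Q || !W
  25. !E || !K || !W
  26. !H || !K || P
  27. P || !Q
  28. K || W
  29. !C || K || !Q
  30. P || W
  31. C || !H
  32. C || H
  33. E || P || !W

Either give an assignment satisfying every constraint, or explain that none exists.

S = True, E = False, Q = False, G = False, K = False, M = False, C = True, P = True, H = True, W = True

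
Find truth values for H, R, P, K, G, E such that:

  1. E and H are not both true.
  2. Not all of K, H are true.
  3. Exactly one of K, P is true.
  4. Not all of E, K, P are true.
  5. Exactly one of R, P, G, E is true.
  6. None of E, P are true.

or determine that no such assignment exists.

H = False, R = True, P = False, K = True, G = False, E = False

  (1) E=F, H=F — not both ✓
  (2) {K, H}: 1/2 true — not all ✓
  (3) {K, P}: 1 true — exactly one ✓
  (4) {E, K, P}: 1/3 true — not all ✓
  (5) {R, P, G, E}: 1 true — exactly one ✓
  (6) {E, P}: 0 true — none ✓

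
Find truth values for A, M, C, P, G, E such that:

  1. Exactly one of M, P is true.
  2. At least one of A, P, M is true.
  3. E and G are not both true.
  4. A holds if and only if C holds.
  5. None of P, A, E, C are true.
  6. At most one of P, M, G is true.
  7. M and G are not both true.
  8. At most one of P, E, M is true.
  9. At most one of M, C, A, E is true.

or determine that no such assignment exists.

A = False, M = True, C = False, P = False, G = False, E = False

  (1) {M, P}: 1 true — exactly one ✓
  (2) {A, P, M}: 1 true — at least one ✓
  (3) E=F, G=F — not both ✓
  (4) A=F, C=F — same ✓
  (5) {P, A, E, C}: 0 true — none ✓
  (6) {P, M, G}: 1 true — at most one ✓
  (7) M=T, G=F — not both ✓
  (8) {P, E, M}: 1 true — at most one ✓
  (9) {M, C, A, E}: 1 true — at most one ✓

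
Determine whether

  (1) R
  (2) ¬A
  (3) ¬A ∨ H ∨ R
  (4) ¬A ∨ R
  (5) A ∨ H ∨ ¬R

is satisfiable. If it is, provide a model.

Unit clause (R) forces R = True.
Unit clause (¬A) forces A = False.
In (A ∨ H ∨ ¬R) only H is left, so H = True.
All clauses satisfied.

A = False, R = True, H = True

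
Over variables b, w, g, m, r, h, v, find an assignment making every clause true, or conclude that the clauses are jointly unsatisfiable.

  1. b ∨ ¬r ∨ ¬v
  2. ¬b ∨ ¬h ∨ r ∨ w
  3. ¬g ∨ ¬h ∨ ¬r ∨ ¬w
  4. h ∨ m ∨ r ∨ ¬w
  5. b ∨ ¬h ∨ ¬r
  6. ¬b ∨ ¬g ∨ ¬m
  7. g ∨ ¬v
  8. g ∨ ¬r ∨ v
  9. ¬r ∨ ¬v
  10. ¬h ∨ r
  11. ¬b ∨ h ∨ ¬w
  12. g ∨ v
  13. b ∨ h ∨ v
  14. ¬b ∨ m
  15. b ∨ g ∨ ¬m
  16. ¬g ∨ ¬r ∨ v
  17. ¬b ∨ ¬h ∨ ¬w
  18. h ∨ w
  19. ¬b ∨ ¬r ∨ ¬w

Try b = True:
  (¬b ∨ m) forces m = True.
  (¬b ∨ ¬g ∨ ¬m) forces g = False.
  (g ∨ ¬v) forces v = False.
  clause (g ∨ v) is falsified — backtrack.
So b = False.
Set w = True.
Set g = True.
Set m = True.
Try r = True:
  (b ∨ ¬r ∨ ¬v) forces v = False.
  clause (¬g ∨ ¬r ∨ v) is falsified — backtrack.
So r = False.
  then (¬h ∨ r) forces h = False.
  then (b ∨ h ∨ v) forces v = True.
All clauses satisfied.

b=F, w=T, g=T, m=T, r=F, h=F, v=T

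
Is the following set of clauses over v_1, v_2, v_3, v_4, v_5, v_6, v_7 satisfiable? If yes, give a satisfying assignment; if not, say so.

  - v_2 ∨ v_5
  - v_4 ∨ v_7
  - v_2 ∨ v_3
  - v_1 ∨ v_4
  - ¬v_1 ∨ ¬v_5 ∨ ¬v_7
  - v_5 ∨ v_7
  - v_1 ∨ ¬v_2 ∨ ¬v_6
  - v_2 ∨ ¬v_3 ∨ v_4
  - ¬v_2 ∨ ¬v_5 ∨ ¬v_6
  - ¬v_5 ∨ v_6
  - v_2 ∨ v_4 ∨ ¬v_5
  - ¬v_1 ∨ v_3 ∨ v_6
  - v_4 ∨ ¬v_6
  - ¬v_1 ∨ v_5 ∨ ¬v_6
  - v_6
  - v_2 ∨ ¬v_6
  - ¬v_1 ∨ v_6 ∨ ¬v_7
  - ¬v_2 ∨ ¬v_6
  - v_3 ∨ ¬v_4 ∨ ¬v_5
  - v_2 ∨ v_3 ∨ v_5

Unsatisfiable

Case v_6 = True:
  (v_4 ∨ ¬v_6) forces v_4 = True.
  (v_2 ∨ ¬v_6) forces v_2 = True.
  Clause (¬v_2 ∨ ¬v_6) is falsified — contradiction.
Case v_6 = False:
  Clause (v_6) is falsified — contradiction.
Both cases fail, so the formula is unsatisfiable.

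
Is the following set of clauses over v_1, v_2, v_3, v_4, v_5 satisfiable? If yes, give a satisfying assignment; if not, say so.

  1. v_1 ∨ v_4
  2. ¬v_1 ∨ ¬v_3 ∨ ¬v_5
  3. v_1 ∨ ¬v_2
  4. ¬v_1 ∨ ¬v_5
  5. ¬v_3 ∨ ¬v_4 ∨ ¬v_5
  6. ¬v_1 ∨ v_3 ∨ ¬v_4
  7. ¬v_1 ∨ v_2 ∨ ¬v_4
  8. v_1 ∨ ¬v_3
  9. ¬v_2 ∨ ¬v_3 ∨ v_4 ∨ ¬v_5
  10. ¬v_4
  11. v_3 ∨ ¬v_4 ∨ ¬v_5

v_1 = True; v_2 = False; v_3 = False; v_4 = False; v_5 = False

Unit clause (¬v_4) forces v_4 = False.
In (v_1 ∨ v_4) only v_1 is left, so v_1 = True.
In (¬v_1 ∨ ¬v_5) only ¬v_5 is left, so v_5 = False.
Set v_2 = False.
Set v_3 = False.
All clauses satisfied.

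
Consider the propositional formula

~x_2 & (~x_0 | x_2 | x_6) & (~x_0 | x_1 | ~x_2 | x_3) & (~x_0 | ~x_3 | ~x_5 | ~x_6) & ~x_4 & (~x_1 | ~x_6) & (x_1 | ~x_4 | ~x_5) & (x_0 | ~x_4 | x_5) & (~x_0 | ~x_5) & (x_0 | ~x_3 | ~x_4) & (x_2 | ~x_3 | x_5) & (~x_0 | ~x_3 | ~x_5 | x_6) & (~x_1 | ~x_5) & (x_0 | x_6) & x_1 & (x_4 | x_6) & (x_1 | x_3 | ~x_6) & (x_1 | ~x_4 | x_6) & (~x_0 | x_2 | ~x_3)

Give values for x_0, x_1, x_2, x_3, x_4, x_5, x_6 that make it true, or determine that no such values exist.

Case x_1 = True:
  (~x_2) forces x_2 = False.
  (~x_4) forces x_4 = False.
  (~x_1 | ~x_6) forces x_6 = False.
  Clause (x_4 | x_6) is falsified — contradiction.
Case x_1 = False:
  Clause (x_1) is falsified — contradiction.
Both cases fail, so the formula is unsatisfiable.

Unsatisfiable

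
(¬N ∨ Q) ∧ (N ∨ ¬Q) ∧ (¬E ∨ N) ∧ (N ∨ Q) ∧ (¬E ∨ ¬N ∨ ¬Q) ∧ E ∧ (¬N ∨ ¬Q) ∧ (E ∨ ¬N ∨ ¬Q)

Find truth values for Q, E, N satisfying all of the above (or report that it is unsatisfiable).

No satisfying assignment exists.

Case Q = True:
  (N ∨ ¬Q) forces N = True.
  Clause (¬N ∨ ¬Q) is falsified — contradiction.
Case Q = False:
  (¬N ∨ Q) forces N = False.
  Clause (N ∨ Q) is falsified — contradiction.
Both cases fail, so the formula is unsatisfiable.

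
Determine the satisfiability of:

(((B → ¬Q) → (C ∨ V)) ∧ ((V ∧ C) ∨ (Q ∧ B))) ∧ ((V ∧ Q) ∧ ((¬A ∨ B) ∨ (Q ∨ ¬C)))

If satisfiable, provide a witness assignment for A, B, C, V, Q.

A=T; B=T; C=F; V=T; Q=T

  ((B → ¬Q) → (C ∨ V)) ∧ ((V ∧ C) ∨ (Q ∧ B)) = True
    (B → ¬Q) → (C ∨ V) = True
      B → ¬Q = False
        ¬Q = False
      C ∨ V = True
    (V ∧ C) ∨ (Q ∧ B) = True
      V ∧ C = False
      Q ∧ B = True
  (V ∧ Q) ∧ ((¬A ∨ B) ∨ (Q ∨ ¬C)) = True
    V ∧ Q = True
    (¬A ∨ B) ∨ (Q ∨ ¬C) = True
      ¬A ∨ B = True
        ¬A = False
      Q ∨ ¬C = True
        ¬C = True
Both conjuncts True, so the formula holds.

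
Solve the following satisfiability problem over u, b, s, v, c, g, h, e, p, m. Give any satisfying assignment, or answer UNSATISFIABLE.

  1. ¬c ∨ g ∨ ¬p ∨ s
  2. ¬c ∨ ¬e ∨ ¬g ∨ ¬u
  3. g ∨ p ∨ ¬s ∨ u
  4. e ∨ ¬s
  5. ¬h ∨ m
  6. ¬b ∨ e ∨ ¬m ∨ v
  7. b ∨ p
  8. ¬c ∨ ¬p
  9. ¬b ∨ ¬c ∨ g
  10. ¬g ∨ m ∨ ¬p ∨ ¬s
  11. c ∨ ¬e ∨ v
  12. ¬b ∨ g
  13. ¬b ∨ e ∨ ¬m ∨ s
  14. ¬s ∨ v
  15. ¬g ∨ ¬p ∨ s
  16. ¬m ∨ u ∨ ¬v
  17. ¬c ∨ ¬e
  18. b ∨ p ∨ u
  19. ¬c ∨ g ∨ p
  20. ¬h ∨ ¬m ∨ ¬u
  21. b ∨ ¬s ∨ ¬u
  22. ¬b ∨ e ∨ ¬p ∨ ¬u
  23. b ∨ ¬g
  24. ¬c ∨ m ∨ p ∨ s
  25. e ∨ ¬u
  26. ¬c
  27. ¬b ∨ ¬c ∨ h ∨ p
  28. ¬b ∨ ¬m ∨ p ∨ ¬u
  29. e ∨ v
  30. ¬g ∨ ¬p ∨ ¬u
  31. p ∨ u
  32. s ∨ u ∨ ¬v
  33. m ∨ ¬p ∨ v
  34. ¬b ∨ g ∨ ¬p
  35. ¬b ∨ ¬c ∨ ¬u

u: True, b: True, s: True, v: True, c: False, g: True, h: False, e: True, p: False, m: False

Unit clause (¬c) forces c = False.
Set u = True.
  then (e ∨ ¬u) forces e = True.
  then (c ∨ ¬e ∨ v) forces v = True.
Set b = True.
  then (¬b ∨ g) forces g = True.
  then (¬g ∨ ¬p ∨ ¬u) forces p = False.
  then (¬b ∨ ¬m ∨ p ∨ ¬u) forces m = False.
  then (¬h ∨ m) forces h = False.
Set s = True.
All clauses satisfied.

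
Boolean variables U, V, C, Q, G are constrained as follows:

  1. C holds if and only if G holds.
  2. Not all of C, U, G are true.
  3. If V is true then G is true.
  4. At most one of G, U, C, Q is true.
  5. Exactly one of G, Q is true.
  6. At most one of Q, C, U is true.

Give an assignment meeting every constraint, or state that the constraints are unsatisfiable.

U: False, V: False, C: False, Q: True, G: False

  (1) C=F, G=F — same ✓
  (2) {C, U, G}: 0/3 true — not all ✓
  (3) V=F ⇒ G: vacuous ✓
  (4) {G, U, C, Q}: 1 true — at most one ✓
  (5) {G, Q}: 1 true — exactly one ✓
  (6) {Q, C, U}: 1 true — at most one ✓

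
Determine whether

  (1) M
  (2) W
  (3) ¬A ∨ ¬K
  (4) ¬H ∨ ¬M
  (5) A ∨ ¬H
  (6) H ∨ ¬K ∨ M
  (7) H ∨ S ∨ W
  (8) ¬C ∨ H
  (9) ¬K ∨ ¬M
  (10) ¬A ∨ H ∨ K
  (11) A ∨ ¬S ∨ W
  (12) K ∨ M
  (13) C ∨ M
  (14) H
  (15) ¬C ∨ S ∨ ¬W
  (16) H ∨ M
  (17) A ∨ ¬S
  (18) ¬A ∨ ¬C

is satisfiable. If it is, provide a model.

Unsatisfiable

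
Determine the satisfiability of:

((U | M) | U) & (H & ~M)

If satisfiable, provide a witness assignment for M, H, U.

M = False, H = True, U = True

  (U | M) | U = True
    U | M = True
  H & ~M = True
    ~M = True
Both conjuncts True, so the formula holds.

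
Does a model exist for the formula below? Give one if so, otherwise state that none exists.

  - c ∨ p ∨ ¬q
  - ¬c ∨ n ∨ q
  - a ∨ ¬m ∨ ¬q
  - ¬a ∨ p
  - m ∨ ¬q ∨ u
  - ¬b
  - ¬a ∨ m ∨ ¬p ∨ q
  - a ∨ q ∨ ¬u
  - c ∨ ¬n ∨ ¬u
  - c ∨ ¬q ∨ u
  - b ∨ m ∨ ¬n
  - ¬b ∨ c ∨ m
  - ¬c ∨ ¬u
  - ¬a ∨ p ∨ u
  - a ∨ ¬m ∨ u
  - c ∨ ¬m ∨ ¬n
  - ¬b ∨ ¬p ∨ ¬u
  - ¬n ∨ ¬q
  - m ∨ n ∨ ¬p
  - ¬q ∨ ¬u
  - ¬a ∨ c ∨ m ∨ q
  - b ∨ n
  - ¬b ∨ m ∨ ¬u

a = True, u = False, b = False, c = True, n = True, p = True, q = False, m = True

Unit clause (¬b) forces b = False.
In (b ∨ n) only n is left, so n = True.
In (b ∨ m ∨ ¬n) only m is left, so m = True.
In (c ∨ ¬m ∨ ¬n) only c is left, so c = True.
In (¬n ∨ ¬q) only ¬q is left, so q = False.
In (¬c ∨ ¬u) only ¬u is left, so u = False.
In (a ∨ ¬m ∨ u) only a is left, so a = True.
In (¬a ∨ p) only p is left, so p = True.
All clauses satisfied.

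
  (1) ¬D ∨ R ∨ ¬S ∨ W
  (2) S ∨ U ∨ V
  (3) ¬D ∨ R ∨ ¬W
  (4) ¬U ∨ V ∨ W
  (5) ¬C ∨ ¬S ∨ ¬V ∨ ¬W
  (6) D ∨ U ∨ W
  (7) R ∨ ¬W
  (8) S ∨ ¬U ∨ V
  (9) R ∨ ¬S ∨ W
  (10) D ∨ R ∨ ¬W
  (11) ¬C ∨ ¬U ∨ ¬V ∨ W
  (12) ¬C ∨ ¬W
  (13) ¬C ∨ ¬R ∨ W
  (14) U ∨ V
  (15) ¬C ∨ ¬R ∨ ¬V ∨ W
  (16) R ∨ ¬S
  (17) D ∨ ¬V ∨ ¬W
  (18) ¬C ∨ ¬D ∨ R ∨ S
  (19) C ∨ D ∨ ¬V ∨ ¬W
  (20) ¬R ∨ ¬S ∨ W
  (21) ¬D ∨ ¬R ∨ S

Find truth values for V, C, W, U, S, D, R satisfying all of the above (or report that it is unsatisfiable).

V = True; C = False; W = False; U = False; S = False; D = True; R = False

Set V = True.
Set C = False.
Set W = False.
Set U = False.
  then (D ∨ U ∨ W) forces D = True.
Try S = True:
  (¬D ∨ R ∨ ¬S ∨ W) forces R = True.
  clause (¬R ∨ ¬S ∨ W) is falsified — backtrack.
So S = False.
  then (¬D ∨ ¬R ∨ S) forces R = False.
All clauses satisfied.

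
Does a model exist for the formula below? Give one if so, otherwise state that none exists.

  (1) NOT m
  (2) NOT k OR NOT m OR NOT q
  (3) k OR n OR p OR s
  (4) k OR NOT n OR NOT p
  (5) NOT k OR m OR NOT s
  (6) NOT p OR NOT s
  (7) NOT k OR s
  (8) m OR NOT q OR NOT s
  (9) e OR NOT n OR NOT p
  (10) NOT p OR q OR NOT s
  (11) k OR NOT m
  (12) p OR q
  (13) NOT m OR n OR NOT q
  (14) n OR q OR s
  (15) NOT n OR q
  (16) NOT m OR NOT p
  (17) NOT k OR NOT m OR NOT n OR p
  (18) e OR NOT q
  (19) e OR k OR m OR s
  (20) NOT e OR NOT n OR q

Unit clause (NOT m) forces m = False.
Set n = True.
  then (NOT n OR q) forces q = True.
  then (e OR NOT q) forces e = True.
  then (m OR NOT q OR NOT s) forces s = False.
  then (NOT k OR s) forces k = False.
  then (k OR NOT n OR NOT p) forces p = False.
All clauses satisfied.

n = True; p = False; e = True; m = False; s = False; q = True; k = False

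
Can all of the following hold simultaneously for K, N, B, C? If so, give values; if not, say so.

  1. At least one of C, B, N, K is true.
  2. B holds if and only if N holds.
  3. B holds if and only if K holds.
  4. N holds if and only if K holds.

K = True; N = True; B = True; C = False

  (1) {C, B, N, K}: 3 true — at least one ✓
  (2) B=T, N=T — same ✓
  (3) B=T, K=T — same ✓
  (4) N=T, K=T — same ✓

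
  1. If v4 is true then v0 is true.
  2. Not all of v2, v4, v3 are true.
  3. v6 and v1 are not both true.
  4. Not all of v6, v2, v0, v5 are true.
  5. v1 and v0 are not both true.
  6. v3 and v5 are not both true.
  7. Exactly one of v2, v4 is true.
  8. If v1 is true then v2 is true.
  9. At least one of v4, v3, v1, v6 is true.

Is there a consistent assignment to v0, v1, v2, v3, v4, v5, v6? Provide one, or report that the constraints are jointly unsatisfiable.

v0 = True, v1 = False, v2 = False, v3 = True, v4 = True, v5 = False, v6 = True

  (1) v4=T ⇒ v0: T ✓
  (2) {v2, v4, v3}: 2/3 true — not all ✓
  (3) v6=T, v1=F — not both ✓
  (4) {v6, v2, v0, v5}: 2/4 true — not all ✓
  (5) v1=F, v0=T — not both ✓
  (6) v3=T, v5=F — not both ✓
  (7) {v2, v4}: 1 true — exactly one ✓
  (8) v1=F ⇒ v2: vacuous ✓
  (9) {v4, v3, v1, v6}: 3 true — at least one ✓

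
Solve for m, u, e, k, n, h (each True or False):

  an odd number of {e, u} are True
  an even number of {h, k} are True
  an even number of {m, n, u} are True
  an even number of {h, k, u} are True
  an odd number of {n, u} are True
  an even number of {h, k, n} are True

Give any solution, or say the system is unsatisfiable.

Adding constraints 4, 5, 6 mod 2: every variable appears an even number of times on the left, so the left side is 0.
But the right sides sum to 1 (mod 2). 0 ≠ 1 — the system is inconsistent.

UNSATISFIABLE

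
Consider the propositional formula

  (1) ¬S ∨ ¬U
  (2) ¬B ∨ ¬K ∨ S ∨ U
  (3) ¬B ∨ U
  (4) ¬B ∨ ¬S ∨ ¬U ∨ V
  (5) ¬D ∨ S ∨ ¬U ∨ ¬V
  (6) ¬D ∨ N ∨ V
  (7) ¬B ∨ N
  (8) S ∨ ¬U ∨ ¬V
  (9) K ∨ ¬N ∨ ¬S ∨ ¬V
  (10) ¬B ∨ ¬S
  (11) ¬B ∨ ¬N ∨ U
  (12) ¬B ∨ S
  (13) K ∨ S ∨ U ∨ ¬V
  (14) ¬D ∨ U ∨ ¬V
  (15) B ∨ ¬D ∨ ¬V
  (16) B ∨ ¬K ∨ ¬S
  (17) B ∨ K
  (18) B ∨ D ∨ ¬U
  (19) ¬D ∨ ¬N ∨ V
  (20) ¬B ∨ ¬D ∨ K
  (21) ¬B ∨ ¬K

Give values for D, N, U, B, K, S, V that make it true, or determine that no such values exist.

Set D = False.
Set N = True.
Try U = True:
  (¬S ∨ ¬U) forces S = False.
  (S ∨ ¬U ∨ ¬V) forces V = False.
  (¬B ∨ S) forces B = False.
  clause (B ∨ D ∨ ¬U) is falsified — backtrack.
So U = False.
  then (¬B ∨ U) forces B = False.
  then (B ∨ K) forces K = True.
  then (B ∨ ¬K ∨ ¬S) forces S = False.
Set V = False.
All clauses satisfied.

D=F, N=T, U=F, B=F, K=T, S=F, V=F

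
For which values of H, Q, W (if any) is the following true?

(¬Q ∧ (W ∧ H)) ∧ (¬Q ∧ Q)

The formula is unsatisfiable.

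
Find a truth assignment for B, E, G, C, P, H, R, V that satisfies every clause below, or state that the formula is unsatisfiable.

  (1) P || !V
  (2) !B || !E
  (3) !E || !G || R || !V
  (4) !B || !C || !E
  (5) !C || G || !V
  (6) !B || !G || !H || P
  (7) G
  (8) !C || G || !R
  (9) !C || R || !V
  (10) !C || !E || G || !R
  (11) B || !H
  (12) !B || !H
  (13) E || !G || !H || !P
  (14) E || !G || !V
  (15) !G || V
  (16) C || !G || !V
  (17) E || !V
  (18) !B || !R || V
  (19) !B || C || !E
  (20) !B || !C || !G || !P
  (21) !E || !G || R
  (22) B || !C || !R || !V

UNSATISFIABLE

Case G = True:
  (!G || V) forces V = True.
  (P || !V) forces P = True.
  (E || !G || !V) forces E = True.
  (!B || !E) forces B = False.
  (!E || !G || R || !V) forces R = True.
  (B || !H) forces H = False.
  (C || !G || !V) forces C = True.
  Clause (B || !C || !R || !V) is falsified — contradiction.
Case G = False:
  Clause (G) is falsified — contradiction.
Both cases fail, so the formula is unsatisfiable.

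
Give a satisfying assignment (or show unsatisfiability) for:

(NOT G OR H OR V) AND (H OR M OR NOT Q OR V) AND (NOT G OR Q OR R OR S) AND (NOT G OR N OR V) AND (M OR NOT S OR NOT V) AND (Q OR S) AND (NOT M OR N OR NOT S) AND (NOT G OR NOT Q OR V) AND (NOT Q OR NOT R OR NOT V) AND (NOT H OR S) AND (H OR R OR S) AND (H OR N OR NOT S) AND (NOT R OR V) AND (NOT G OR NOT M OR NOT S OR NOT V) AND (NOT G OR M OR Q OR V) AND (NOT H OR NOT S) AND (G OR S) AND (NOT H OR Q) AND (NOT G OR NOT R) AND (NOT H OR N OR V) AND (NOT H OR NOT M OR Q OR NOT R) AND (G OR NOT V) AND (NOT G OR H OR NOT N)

G = False; V = False; H = False; M = True; R = False; S = True; Q = True; N = True

Set G = False.
  then (G OR S) forces S = True.
  then (G OR NOT V) forces V = False.
  then (NOT R OR V) forces R = False.
  then (NOT H OR NOT S) forces H = False.
  then (H OR N OR NOT S) forces N = True.
Set M = True.
Set Q = True.
All clauses satisfied.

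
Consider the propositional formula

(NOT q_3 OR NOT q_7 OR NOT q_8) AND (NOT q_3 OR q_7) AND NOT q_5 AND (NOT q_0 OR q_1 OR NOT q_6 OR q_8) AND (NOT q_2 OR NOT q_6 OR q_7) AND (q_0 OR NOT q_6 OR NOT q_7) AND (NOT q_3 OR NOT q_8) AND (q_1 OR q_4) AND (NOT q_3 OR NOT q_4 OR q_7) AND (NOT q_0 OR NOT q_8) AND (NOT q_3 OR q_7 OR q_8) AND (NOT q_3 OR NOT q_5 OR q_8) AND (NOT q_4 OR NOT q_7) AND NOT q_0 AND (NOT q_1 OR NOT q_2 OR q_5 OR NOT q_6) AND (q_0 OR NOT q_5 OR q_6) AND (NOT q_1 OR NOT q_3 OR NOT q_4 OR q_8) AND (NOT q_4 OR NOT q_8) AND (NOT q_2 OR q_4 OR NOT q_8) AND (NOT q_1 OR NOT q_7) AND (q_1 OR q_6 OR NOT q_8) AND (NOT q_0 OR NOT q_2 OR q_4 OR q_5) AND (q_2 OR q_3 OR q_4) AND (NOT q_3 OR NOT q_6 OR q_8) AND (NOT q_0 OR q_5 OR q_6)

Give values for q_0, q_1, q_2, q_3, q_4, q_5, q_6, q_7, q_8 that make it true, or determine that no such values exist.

Unit clause (NOT q_5) forces q_5 = False.
Unit clause (NOT q_0) forces q_0 = False.
Set q_1 = False.
  then (q_1 OR q_4) forces q_4 = True.
  then (NOT q_4 OR NOT q_7) forces q_7 = False.
  then (NOT q_4 OR NOT q_8) forces q_8 = False.
  then (NOT q_3 OR q_7) forces q_3 = False.
Set q_2 = True.
  then (NOT q_2 OR NOT q_6 OR q_7) forces q_6 = False.
All clauses satisfied.

q_0 = False; q_1 = False; q_2 = True; q_3 = False; q_4 = True; q_5 = False; q_6 = False; q_7 = False; q_8 = False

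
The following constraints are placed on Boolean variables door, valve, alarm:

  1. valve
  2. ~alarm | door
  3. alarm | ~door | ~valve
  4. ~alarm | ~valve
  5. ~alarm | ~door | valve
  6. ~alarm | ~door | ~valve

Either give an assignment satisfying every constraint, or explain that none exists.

Unit clause (valve) forces valve = True.
In (~alarm | ~valve) only ~alarm is left, so alarm = False.
In (alarm | ~door | ~valve) only ~door is left, so door = False.
Check each clause:
  (valve): valve holds.
  (~alarm | door): ~alarm holds.
  (alarm | ~door | ~valve): ~door holds.
  (~alarm | ~valve): ~alarm holds.
  (~alarm | ~door | valve): ~alarm holds.
  (~alarm | ~door | ~valve): ~alarm holds.
All clauses satisfied.

door = False, valve = True, alarm = False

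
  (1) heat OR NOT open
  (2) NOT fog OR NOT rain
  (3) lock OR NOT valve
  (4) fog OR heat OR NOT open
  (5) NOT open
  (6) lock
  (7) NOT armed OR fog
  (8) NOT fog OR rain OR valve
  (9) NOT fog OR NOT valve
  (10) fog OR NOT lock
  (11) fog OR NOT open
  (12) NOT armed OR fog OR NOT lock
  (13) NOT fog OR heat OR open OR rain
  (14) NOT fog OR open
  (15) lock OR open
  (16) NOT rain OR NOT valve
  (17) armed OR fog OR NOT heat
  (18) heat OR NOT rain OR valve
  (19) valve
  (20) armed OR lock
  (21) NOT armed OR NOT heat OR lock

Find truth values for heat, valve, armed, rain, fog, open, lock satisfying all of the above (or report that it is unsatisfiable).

Case open = True:
  Clause (NOT open) is falsified — contradiction.
Case open = False:
  (lock) forces lock = True.
  (fog OR NOT lock) forces fog = True.
  Clause (NOT fog OR open) is falsified — contradiction.
Both cases fail, so the formula is unsatisfiable.

The formula is unsatisfiable.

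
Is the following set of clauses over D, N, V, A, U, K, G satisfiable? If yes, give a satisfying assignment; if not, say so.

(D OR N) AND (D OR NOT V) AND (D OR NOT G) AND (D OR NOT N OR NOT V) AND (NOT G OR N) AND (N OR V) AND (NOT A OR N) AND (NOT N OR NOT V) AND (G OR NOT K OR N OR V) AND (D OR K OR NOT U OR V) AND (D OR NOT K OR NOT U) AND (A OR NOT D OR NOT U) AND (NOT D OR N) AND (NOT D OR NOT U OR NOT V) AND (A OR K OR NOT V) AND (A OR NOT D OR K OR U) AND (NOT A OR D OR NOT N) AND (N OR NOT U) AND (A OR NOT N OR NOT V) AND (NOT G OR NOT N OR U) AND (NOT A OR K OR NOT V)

Set D = True.
  then (NOT D OR N) forces N = True.
  then (NOT N OR NOT V) forces V = False.
Set A = True.
Set U = True.
Set K = False.
Set G = True.
All clauses satisfied.

D = True; N = True; V = False; A = True; U = True; K = False; G = True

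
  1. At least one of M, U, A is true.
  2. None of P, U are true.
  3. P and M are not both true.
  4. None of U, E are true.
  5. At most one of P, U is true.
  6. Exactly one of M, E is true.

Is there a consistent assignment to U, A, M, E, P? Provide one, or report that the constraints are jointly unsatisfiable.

U = False; A = False; M = True; E = False; P = False

  (1) {M, U, A}: 1 true — at least one ✓
  (2) {P, U}: 0 true — none ✓
  (3) P=F, M=T — not both ✓
  (4) {U, E}: 0 true — none ✓
  (5) {P, U}: 0 true — at most one ✓
  (6) {M, E}: 1 true — exactly one ✓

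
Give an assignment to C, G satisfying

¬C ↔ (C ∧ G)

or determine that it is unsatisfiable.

C = True; G = False

  ¬C ↔ (C ∧ G) = True
    ¬C = False
    C ∧ G = False
The formula evaluates to True.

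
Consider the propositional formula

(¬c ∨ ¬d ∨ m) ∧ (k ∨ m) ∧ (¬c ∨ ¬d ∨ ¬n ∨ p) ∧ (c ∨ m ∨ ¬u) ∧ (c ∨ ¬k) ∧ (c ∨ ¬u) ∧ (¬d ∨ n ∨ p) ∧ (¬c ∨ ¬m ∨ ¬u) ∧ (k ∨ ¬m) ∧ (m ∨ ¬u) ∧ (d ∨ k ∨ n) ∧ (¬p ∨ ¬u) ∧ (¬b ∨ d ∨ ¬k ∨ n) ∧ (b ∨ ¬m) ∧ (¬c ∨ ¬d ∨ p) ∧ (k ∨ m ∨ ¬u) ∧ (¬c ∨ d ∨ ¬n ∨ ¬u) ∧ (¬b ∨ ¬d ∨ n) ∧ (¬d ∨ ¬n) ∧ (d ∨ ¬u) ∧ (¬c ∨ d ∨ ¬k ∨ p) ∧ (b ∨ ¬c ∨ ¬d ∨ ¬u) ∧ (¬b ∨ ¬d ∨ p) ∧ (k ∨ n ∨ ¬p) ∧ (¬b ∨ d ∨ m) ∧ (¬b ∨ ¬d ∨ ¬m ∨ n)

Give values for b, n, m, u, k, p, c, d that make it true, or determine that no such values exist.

b = False; n = False; m = False; u = False; k = True; p = True; c = True; d = False

Set b = False.
  then (b ∨ ¬m) forces m = False.
  then (k ∨ m) forces k = True.
  then (c ∨ ¬k) forces c = True.
  then (m ∨ ¬u) forces u = False.
  then (¬c ∨ ¬d ∨ m) forces d = False.
  then (¬c ∨ d ∨ ¬k ∨ p) forces p = True.
Set n = False.
All clauses satisfied.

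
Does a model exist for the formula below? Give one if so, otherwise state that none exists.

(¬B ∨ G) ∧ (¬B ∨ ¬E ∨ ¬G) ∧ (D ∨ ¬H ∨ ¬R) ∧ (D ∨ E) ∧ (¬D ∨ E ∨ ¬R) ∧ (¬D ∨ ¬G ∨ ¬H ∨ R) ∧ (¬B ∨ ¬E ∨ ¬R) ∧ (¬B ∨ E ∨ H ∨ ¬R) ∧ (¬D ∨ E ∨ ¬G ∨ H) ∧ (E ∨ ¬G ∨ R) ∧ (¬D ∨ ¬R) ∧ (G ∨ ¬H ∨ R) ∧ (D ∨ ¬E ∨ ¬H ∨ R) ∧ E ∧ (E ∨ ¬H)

Unit clause (E) forces E = True.
Try B = True:
  (¬B ∨ G) forces G = True.
  clause (¬B ∨ ¬E ∨ ¬G) is falsified — backtrack.
So B = False.
Set R = False.
Set G = True.
Set H = False.
Set D = False.
All clauses satisfied.

B=F, R=F, G=T, H=F, D=F, E=T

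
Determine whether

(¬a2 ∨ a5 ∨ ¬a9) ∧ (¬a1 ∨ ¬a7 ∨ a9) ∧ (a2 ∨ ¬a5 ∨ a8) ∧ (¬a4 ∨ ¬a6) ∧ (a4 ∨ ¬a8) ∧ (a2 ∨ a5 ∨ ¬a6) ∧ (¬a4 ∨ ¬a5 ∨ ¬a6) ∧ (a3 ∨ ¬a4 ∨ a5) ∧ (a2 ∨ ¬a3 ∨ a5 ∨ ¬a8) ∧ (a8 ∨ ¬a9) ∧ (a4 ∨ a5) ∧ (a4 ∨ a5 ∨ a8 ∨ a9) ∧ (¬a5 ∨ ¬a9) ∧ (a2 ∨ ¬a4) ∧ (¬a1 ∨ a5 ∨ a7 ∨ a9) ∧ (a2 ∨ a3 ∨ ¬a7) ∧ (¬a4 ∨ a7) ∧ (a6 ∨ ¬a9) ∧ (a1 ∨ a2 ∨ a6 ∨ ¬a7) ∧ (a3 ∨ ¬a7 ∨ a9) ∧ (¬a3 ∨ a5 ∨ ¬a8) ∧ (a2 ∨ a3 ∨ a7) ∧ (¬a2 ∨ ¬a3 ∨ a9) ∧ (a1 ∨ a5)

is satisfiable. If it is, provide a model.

Set a1 = True.
Try a2 = False:
  (a2 ∨ ¬a4) forces a4 = False.
  (a4 ∨ ¬a8) forces a8 = False.
  (a2 ∨ ¬a5 ∨ a8) forces a5 = False.
  clause (a4 ∨ a5) is falsified — backtrack.
So a2 = True.
Set a3 = False.
Set a4 = False.
  then (a4 ∨ ¬a8) forces a8 = False.
  then (a8 ∨ ¬a9) forces a9 = False.
  then (a4 ∨ a5) forces a5 = True.
  then (a3 ∨ ¬a7 ∨ a9) forces a7 = False.
Set a6 = True.
All clauses satisfied.

a1 = True, a2 = True, a3 = False, a4 = False, a5 = True, a6 = True, a7 = False, a8 = False, a9 = False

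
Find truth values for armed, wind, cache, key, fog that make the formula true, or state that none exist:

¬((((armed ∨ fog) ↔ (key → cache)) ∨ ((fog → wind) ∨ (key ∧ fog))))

Case fog = True: the formula simplifies to ¬(((key → cache) ∨ (wind ∨ key))).
  key = True: this becomes ¬((cache ∨ True)) = False.
  key = False: this becomes ¬((True ∨ wind)) = False.
Case fog = False: the formula becomes ¬(((armed ↔ (key → cache)) ∨ True)) = False.
Both cases fail — unsatisfiable.

The formula is unsatisfiable.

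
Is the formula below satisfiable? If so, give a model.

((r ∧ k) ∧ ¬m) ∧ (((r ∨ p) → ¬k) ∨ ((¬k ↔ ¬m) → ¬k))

k: True, p: True, m: False, r: True

  (r ∧ k) ∧ ¬m = True
    r ∧ k = True
    ¬m = True
  ((r ∨ p) → ¬k) ∨ ((¬k ↔ ¬m) → ¬k) = True
    (r ∨ p) → ¬k = False
      r ∨ p = True
      ¬k = False
    (¬k ↔ ¬m) → ¬k = True
      ¬k ↔ ¬m = False
        ¬k = False
        ¬m = True
      ¬k = False
Both conjuncts True, so the formula holds.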